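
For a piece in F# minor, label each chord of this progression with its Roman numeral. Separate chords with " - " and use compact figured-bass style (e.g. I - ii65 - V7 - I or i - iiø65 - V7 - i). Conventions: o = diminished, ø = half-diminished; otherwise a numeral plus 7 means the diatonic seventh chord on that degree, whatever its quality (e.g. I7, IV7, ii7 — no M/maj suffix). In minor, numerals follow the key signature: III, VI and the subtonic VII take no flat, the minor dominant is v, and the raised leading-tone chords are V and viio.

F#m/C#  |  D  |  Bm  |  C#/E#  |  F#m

F#m/C# has root F#, degree 1 in F# minor, so i64.
D has root D, degree 6 in F# minor, so VI.
Bm: root B is the subdominant; minor triad there is iv.
C#/E#: root C# is the dominant; major triad there is V6.
F#m: root F# is the tonic; minor triad there is i.

i64 - VI - iv - V6 - i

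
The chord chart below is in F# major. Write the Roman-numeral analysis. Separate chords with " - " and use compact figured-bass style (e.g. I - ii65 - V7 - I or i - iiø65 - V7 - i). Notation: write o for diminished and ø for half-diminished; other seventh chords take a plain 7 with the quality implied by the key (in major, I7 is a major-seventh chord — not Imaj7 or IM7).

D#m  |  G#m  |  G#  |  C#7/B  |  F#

vi - ii - V/V - V42 - I

D#m has root D#, degree 6 in F# major, so vi.
G#m: root G# is the supertonic; minor triad there is ii.
G#: chromatic; G# is V of V, so V/V.
C#7/B: root C# is the dominant; dominant seventh chord there is V42.
F#: root F# is the tonic; major triad there is I.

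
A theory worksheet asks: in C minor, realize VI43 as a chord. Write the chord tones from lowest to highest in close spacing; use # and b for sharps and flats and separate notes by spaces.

In C minor, scale degree 6 is Ab, and the diatonic chord built there is a major seventh chord.
Stacking thirds from Ab gives Ab-C-Eb-G.
With the 43 figure the chord is in second inversion; from the bass Eb upward in close position it reads Eb-G-Ab-C.

Eb G Ab C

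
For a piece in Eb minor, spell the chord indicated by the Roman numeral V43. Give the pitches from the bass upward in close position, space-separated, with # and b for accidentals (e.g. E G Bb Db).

F Ab Bb D

In Eb minor, the fifth degree is Bb. The dominant is major (leading tone raised), so V is a dominant seventh chord.
Stacking thirds from Bb gives Bb-D-F-Ab.
The figured bass 43 indicates second inversion, placing the fifth (F) in the bass: F-Ab-Bb-D.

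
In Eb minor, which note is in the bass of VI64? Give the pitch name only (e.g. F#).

Gb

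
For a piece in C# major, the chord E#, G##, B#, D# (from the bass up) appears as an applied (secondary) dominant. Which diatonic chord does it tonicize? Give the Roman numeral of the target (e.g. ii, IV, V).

vi

The chord is a dominant seventh chord on E#.
A dominant resolves down a perfect fifth: E# → A#. In C# major, A# is scale degree 6, i.e. vi.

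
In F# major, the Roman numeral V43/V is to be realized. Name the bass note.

The applied chord V43/V is rooted on G#: G#-B#-D#-F#.
The figure 43 means second inversion — the fifth is in the bass.

D#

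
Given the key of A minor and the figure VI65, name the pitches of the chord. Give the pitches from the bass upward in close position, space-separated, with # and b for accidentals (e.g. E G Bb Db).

The numeral's case and figure indicate a major seventh chord. In A minor its root, scale degree 6, is F.
Stacking thirds from F gives F-A-C-E.
With the 65 figure the chord is in first inversion; from the bass A upward in close position it reads A-C-E-F.

A C E F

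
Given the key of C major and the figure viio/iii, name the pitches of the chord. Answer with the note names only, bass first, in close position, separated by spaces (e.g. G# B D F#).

The slash marks an applied leading-tone chord: viio of iii. In C major, iii is E, so the leading tone to it is D#, a half step below.
Building a diminished triad on D# gives D#-F#-A.

D# F# A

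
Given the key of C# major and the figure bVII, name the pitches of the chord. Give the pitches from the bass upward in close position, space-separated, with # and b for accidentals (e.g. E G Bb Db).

Scale degree 7 in C# major is B#; lowering it a half step gives B. bVII is a major triad on the lowered seventh degree (the subtonic), borrowed from the parallel minor.
So the chord is B-D#-F#, a major triad.

B D# F#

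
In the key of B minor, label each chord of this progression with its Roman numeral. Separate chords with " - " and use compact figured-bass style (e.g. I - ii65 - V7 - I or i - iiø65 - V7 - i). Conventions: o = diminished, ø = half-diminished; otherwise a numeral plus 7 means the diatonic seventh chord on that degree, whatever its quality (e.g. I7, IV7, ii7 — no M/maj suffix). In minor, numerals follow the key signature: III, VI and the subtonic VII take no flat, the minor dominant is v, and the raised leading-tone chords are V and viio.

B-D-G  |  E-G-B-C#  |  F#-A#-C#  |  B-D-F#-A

VI6 - iiø65 - V - i7

B-D-G: root G is the submediant; major triad there is VI6.
E-G-B-C#: root C# is the supertonic; half-diminished seventh chord there is iiø65.
F#-A#-C# has root F#, degree 5 in B minor, so V.
B-D-F#-A has root B, degree 1 in B minor, so i7.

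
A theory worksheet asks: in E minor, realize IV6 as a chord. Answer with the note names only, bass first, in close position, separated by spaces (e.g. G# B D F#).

C# E A

IV6 is the major subdominant, borrowed from the parallel major. In E minor that root is A.
So the chord is A-C#-E, a major triad.
The figured bass 6 indicates first inversion, placing the third (C#) in the bass: C#-E-A.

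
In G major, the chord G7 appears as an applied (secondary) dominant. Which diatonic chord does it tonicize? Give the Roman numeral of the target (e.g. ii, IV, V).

IV

The chord is a dominant seventh chord on G.
A dominant resolves down a perfect fifth: G → C. In G major, C is scale degree 4, i.e. IV.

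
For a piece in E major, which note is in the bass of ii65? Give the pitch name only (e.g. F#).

A

ii in E major has root F#; the chord is F#-A-C#-E.
The figure 65 means first inversion — the third is in the bass.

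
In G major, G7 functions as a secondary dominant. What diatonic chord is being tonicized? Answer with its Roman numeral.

IV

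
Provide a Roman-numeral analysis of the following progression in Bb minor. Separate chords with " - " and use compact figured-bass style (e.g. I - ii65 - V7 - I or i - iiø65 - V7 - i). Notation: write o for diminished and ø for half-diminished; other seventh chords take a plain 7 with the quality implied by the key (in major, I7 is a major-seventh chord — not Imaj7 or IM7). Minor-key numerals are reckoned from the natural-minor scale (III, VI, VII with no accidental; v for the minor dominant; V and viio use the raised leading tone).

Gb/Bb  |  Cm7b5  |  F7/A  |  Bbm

Gb/Bb: major triad on Gb = scale degree 6 → VI6.
Cm7b5: root C is the supertonic; half-diminished seventh chord there is iiø7.
F7/A has root F, degree 5 in Bb minor, so V65.
Bbm: root Bb is the tonic; minor triad there is i.

VI6 - iiø7 - V65 - i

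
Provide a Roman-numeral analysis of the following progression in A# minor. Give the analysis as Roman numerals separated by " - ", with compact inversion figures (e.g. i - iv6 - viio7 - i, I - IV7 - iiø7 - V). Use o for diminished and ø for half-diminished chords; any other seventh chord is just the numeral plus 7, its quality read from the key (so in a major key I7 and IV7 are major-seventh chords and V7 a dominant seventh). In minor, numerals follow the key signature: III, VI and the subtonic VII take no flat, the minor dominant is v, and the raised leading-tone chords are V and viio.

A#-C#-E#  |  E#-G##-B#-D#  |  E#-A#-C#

i - V7 - i64

A#-C#-E# has root A#, degree 1 in A# minor, so i.
E#-G##-B#-D#: root E# is the dominant; dominant seventh chord there is V7.
E#-A#-C#: root A# is the tonic; minor triad there is i64.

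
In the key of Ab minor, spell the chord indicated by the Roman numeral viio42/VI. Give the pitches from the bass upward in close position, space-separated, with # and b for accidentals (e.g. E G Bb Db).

Dbb Eb Gb Bbb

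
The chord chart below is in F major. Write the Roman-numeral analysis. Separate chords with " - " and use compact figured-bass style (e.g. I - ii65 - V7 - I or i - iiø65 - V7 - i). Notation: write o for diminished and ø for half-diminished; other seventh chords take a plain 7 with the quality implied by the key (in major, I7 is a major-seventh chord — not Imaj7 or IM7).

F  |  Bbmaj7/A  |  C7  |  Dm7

F has root F, degree 1 in F major, so I.
Bbmaj7/A has root Bb, degree 4 in F major, so IV42.
C7: dominant seventh chord on C = scale degree 5 → V7.
Dm7: minor seventh chord on D = scale degree 6 → vi7.

I - IV42 - V7 - vi7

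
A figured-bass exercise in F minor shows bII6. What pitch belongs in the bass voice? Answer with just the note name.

Bb

bII in F minor has root Gb; the chord is Gb-Bb-Db.
The figure 6 means first inversion — the third is in the bass.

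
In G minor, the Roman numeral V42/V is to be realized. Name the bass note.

The applied chord V42/V is rooted on A: A-C#-E-G.
The figure 42 means third inversion — the seventh is in the bass.

G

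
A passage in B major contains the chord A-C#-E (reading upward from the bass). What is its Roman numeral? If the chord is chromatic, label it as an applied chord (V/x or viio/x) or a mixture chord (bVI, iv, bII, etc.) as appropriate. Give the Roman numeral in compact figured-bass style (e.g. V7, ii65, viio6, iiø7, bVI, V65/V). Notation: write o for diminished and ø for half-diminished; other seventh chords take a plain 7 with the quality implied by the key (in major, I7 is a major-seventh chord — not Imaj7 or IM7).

bVII

The pitches A-C#-E form a major triad rooted on A.
A is the lowered seventh degree of B major (diatonic 7 would be A#). This is a major triad on the lowered seventh degree (the subtonic), borrowed from the parallel minor.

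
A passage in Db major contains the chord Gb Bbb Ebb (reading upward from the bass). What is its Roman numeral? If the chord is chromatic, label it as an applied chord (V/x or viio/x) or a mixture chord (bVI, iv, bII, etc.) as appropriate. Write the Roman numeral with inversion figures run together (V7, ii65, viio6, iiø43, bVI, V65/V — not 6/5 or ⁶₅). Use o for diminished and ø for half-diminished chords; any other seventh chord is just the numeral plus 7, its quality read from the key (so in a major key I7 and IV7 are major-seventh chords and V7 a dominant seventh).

Stacked in thirds the chord is Ebb-Gb-Bbb: a major triad on Ebb.
Ebb is the lowered second degree of Db major (diatonic 2 would be Eb). This is the Neapolitan sixth — a major triad on the lowered second degree, here in its customary first inversion.
With Gb in the bass the chord is in first inversion, so the figured bass is 6.

bII6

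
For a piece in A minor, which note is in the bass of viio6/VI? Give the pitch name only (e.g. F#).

The applied chord viio6/VI is rooted on E: E-G-Bb.
The figure 6 means first inversion — the third is in the bass.

G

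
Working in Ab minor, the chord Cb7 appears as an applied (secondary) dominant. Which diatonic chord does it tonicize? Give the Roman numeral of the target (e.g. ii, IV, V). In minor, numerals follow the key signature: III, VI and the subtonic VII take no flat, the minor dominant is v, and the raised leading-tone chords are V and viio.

The chord is a dominant seventh chord on Cb.
A dominant resolves down a perfect fifth: Cb → Fb. In Ab minor, Fb is scale degree 6, i.e. VI.

VI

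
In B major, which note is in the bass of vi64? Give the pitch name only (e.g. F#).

D#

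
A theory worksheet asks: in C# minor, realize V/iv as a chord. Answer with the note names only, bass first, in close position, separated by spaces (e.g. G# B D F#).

V/iv is a secondary dominant — the dominant triad of iv. iv in C# minor is F#, so the applied chord's root is C#, a perfect fifth above.
Building a major triad on C# gives C#-E#-G#.

C# E# G#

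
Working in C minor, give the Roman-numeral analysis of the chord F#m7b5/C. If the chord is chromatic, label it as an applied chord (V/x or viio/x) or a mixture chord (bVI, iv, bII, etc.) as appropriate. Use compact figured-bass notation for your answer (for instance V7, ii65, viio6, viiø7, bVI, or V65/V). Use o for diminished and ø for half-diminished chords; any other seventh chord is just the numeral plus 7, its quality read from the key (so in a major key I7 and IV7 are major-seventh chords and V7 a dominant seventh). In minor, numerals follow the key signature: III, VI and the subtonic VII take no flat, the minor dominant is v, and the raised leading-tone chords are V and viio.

viiø43/V

The pitches F#-A-C-E form a half-diminished seventh chord rooted on F#.
F# sits a half step below G (V in C minor); a diminished chord there is the applied leading-tone chord of V.
With C in the bass the chord is in second inversion, so the figured bass is 43.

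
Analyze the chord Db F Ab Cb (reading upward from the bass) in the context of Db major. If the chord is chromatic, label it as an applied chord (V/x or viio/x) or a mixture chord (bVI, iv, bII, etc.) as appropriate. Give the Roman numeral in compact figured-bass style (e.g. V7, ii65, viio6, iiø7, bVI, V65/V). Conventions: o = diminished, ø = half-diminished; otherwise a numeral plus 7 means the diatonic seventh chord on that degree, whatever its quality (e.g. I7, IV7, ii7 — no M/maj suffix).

V7/IV

Stacked in thirds the chord is Db-F-Ab-Cb: a dominant seventh chord on Db.
Db is not a diatonic chord root with this quality in Db major, but it lies a perfect fifth above Gb (IV), so the chord functions as an applied dominant of IV.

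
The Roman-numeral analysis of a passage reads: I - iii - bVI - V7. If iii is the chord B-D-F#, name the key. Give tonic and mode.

iii is given as B-D-F# — a minor triad with root B.
Counting down 2 scale steps from B places the tonic on G; a minor triad on degree 3 is diatonic only in major.

G major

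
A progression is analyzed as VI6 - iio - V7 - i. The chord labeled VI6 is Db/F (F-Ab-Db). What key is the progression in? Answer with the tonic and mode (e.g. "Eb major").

F minor

The anchor chord is a major triad on Db, labeled VI6.
Counting down 5 scale steps from Db places the tonic on F; a major triad on degree 6 is diatonic only in minor.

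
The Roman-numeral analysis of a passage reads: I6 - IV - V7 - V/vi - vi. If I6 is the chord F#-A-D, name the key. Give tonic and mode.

D major

The chord D/F# is a major triad rooted on D; its label is I6.
If D is scale degree 1 and the mode makes that degree carry a major triad, the tonic is D and the mode is major.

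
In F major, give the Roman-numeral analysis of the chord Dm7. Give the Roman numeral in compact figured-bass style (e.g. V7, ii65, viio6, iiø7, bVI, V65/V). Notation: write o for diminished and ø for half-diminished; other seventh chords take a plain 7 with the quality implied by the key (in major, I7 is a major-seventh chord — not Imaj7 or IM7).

The pitches D-F-A-C form a minor seventh chord rooted on D.
D is scale degree 6 in F major, and a minor seventh chord on that degree is written vi7.

vi7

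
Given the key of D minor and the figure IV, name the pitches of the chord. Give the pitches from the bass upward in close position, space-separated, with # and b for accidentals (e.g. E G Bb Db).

Scale degree 4 in D minor is G; here the chord built on it is altered to a major triad. IV is the major subdominant, borrowed from the parallel major.
So the chord is G-B-D, a major triad.

G B D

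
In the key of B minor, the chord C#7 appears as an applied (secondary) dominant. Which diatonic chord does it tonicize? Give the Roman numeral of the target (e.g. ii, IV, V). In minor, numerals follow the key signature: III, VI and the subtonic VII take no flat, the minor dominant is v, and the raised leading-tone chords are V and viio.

V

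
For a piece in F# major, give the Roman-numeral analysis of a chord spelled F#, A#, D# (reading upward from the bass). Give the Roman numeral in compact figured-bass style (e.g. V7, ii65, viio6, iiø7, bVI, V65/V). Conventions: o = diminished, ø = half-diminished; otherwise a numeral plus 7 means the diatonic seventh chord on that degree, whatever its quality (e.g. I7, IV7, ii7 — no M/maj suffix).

vi6

Stacked in thirds the chord is D#-F#-A#: a minor triad on D#.
D# is scale degree 6 in F# major, and a minor triad on that degree is written vi.
With F# in the bass the chord is in first inversion, so the figured bass is 6.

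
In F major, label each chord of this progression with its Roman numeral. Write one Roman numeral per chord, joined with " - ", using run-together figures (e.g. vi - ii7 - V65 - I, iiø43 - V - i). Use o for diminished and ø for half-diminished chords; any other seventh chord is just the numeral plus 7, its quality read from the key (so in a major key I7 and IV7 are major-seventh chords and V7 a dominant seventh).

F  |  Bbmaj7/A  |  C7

F: root F is the tonic; major triad there is I.
Bbmaj7/A: root Bb is the subdominant; major seventh chord there is IV42.
C7: dominant seventh chord on C = scale degree 5 → V7.

I - IV42 - V7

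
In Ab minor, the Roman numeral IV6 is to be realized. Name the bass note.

F

IV in Ab minor has root Db; the chord is Db-F-Ab.
The figure 6 means first inversion — the third is in the bass.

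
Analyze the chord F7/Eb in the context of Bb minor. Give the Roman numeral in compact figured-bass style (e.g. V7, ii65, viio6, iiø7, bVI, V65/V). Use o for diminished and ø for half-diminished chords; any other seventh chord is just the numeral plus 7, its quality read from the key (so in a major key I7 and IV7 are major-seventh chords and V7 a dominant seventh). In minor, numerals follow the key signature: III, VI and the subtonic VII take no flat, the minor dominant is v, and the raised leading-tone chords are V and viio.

V42

The pitches F-A-C-Eb form a dominant seventh chord rooted on F.
F is scale degree 5 in Bb minor, and a dominant seventh chord on that degree is written V7.
With Eb in the bass the chord is in third inversion, so the figured bass is 42.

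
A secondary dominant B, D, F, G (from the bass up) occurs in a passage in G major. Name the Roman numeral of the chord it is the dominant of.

IV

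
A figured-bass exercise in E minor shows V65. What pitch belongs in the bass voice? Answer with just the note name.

V in E minor has root B; the chord is B-D#-F#-A.
The figure 65 means first inversion — the third is in the bass.

D#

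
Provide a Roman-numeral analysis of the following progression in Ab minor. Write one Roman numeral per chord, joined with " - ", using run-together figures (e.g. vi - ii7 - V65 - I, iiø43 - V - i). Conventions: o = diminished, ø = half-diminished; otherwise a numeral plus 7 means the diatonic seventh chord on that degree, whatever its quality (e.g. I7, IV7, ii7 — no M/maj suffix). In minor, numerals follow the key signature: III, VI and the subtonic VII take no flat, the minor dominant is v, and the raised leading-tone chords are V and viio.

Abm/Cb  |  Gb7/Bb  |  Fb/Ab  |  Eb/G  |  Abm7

i6 - VII65 - VI6 - V6 - i7

Abm/Cb has root Ab, degree 1 in Ab minor, so i6.
Gb7/Bb: root Gb is the subtonic; dominant seventh chord there is VII65.
Fb/Ab has root Fb, degree 6 in Ab minor, so VI6.
Eb/G has root Eb, degree 5 in Ab minor, so V6.
Abm7 has root Ab, degree 1 in Ab minor, so i7.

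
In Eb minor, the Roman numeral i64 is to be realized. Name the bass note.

Bb

i in Eb minor has root Eb; the chord is Eb-Gb-Bb.
The figure 64 means second inversion — the fifth is in the bass.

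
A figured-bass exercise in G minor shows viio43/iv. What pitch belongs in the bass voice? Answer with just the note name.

The applied chord viio43/iv is rooted on B: B-D-F-Ab.
The figure 43 means second inversion — the fifth is in the bass.

F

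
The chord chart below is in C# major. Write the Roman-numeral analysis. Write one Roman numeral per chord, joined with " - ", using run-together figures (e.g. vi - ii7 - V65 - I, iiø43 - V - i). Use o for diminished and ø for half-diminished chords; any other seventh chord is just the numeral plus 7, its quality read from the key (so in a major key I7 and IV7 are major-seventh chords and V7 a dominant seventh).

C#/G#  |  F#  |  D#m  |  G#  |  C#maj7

C#/G#: major triad on C# = scale degree 1 → I64.
F#: root F# is the subdominant; major triad there is IV.
D#m: root D# is the supertonic; minor triad there is ii.
G#: root G# is the dominant; major triad there is V.
C#maj7: root C# is the tonic; major seventh chord there is I7.

I64 - IV - ii - V - I7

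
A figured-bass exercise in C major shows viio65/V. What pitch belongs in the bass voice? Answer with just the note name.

A

The applied chord viio65/V is rooted on F#: F#-A-C-Eb.
The figure 65 means first inversion — the third is in the bass.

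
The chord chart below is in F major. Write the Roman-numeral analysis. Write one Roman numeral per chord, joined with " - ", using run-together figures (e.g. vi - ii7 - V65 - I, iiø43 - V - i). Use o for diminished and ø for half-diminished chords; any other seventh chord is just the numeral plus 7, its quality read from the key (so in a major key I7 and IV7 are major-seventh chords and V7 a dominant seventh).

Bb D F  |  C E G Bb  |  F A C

IV - V7 - I

Bb-D-F: major triad on Bb = scale degree 4 → IV.
C-E-G-Bb: root C is the dominant; dominant seventh chord there is V7.
F-A-C: root F is the tonic; major triad there is I.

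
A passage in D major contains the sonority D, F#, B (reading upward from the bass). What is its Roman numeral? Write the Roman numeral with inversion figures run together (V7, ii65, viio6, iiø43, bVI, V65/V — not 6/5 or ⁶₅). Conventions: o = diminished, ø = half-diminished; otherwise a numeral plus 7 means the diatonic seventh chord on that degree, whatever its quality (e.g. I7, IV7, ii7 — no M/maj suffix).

vi6

The pitches B-D-F# form a minor triad rooted on B.
B is scale degree 6 in D major, and a minor triad on that degree is written vi.
With D in the bass the chord is in first inversion, so the figured bass is 6.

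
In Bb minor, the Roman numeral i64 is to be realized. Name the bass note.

F

i in Bb minor has root Bb; the chord is Bb-Db-F.
The figure 64 means second inversion — the fifth is in the bass.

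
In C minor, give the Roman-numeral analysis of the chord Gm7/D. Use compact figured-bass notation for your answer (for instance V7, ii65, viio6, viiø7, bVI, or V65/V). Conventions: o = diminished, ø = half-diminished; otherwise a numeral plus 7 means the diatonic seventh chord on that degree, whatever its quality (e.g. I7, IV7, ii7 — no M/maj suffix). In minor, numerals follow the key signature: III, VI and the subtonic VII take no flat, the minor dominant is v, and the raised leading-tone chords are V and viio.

Stacked in thirds the chord is G-Bb-D-F: a minor seventh chord on G.
G is scale degree 5 in C minor, and a minor seventh chord on that degree is written v7.
With D in the bass the chord is in second inversion, so the figured bass is 43.

v43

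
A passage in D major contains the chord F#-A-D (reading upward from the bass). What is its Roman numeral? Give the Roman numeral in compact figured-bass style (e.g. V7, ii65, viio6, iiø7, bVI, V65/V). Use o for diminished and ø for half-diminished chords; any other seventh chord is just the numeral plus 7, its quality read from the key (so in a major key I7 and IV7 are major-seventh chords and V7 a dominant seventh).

I6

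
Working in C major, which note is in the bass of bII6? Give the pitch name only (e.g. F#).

F

bII in C major has root Db; the chord is Db-F-Ab.
The figure 6 means first inversion — the third is in the bass.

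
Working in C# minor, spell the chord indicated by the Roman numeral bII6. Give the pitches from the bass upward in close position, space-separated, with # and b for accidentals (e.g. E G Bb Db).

F# A D

Scale degree 2 in C# minor is D#; lowering it a half step gives D. bII6 is the Neapolitan sixth — a major triad on the lowered second degree, here in its customary first inversion.
So the chord is D-F#-A.
With the 6 figure the chord is in first inversion; from the bass F# upward in close position it reads F#-A-D.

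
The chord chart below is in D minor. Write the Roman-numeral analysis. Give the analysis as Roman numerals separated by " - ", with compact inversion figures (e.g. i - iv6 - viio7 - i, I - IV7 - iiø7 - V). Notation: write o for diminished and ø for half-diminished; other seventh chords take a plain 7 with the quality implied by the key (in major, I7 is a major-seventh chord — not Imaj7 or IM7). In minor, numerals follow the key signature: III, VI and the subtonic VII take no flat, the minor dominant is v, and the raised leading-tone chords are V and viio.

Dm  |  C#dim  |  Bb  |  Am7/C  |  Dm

Dm: minor triad on D = scale degree 1 → i.
C#dim: root C# is the leading tone; diminished triad there is viio.
Bb: major triad on Bb = scale degree 6 → VI.
Am7/C: minor seventh chord on A = scale degree 5 → v65.
Dm has root D, degree 1 in D minor, so i.

i - viio - VI - v65 - i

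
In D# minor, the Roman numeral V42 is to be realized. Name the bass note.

V in D# minor has root A#; the chord is A#-C##-E#-G#.
The figure 42 means third inversion — the seventh is in the bass.

G#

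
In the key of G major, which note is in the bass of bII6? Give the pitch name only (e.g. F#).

C

bII in G major has root Ab; the chord is Ab-C-Eb.
The figure 6 means first inversion — the third is in the bass.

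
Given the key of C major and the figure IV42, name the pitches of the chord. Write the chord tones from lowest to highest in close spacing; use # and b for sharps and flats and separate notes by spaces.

In C major, the fourth degree is F, and the diatonic chord built there is a major seventh chord.
That chord is spelled F-A-C-E.
With the 42 figure the chord is in third inversion; from the bass E upward in close position it reads E-F-A-C.

E F A C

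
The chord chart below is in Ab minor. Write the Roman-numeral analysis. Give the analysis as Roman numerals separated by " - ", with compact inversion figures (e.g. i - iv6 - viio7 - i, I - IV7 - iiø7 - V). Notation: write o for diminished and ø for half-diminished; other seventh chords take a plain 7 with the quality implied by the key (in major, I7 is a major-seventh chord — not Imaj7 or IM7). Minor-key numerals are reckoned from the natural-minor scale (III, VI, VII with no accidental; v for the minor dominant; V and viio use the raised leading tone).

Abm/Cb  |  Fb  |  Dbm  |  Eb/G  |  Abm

i6 - VI - iv - V6 - i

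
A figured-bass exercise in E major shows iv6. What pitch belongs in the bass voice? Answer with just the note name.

C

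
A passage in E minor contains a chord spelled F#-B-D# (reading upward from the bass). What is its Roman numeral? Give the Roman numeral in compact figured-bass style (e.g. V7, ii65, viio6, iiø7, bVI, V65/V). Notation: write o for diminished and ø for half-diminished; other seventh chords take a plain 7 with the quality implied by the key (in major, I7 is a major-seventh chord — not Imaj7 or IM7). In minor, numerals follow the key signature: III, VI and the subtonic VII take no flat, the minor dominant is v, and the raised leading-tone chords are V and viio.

V64

Stacked in thirds the chord is B-D#-F#: a major triad on B.
In E minor, B is the dominant; the diatonic major triad there is V.
With F# in the bass the chord is in second inversion, so the figured bass is 64.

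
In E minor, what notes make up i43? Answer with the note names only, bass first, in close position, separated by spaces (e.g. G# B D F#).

In E minor, scale degree 1 is E, and the diatonic chord built there is a minor seventh chord.
That chord is spelled E-G-B-D.
The figured bass 43 indicates second inversion, placing the fifth (B) in the bass: B-D-E-G.

B D E G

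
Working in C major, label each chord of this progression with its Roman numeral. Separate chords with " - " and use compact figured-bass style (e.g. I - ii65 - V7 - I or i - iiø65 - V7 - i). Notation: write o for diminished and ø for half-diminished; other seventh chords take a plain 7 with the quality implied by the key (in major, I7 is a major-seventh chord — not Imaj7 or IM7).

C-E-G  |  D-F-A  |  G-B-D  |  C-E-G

I - ii - V - I

C-E-G: major triad on C = scale degree 1 → I.
D-F-A: root D is the supertonic; minor triad there is ii.
G-B-D has root G, degree 5 in C major, so V.
C-E-G: major triad on C = scale degree 1 → I.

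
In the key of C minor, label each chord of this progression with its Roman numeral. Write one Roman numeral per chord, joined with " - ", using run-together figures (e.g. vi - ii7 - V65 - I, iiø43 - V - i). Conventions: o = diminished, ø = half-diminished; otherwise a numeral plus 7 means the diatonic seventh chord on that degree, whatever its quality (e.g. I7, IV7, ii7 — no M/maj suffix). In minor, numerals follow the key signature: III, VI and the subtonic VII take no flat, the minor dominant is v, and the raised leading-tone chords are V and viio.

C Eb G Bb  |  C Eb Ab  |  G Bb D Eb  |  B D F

i7 - VI6 - III65 - viio

C-Eb-G-Bb: minor seventh chord on C = scale degree 1 → i7.
C-Eb-Ab: root Ab is the submediant; major triad there is VI6.
G-Bb-D-Eb: root Eb is the mediant; major seventh chord there is III65.
B-D-F has root B, degree 7 in C minor, so viio.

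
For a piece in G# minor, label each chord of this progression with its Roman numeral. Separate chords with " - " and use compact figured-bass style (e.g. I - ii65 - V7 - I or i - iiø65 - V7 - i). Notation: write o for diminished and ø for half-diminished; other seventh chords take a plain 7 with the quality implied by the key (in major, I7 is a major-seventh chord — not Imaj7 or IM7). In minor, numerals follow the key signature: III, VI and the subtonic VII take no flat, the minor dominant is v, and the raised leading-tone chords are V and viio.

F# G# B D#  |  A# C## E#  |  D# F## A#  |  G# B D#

i42 - V/V - V - i

F#-G#-B-D#: minor seventh chord on G# = scale degree 1 → i42.
A#-C##-E#: chromatic; A# is V of V, so V/V.
D#-F##-A#: major triad on D# = scale degree 5 → V.
G#-B-D# has root G#, degree 1 in G# minor, so i.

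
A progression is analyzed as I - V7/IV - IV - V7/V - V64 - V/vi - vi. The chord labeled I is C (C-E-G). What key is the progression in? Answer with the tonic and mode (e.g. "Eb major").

I is given as C-E-G — a major triad with root C.
If C is scale degree 1 and the mode makes that degree carry a major triad, the tonic is C and the mode is major.

C major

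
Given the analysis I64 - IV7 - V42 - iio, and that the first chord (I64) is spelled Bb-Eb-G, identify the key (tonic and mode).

The anchor chord is a major triad on Eb, labeled I64.
If Eb is scale degree 1 and the mode makes that degree carry a major triad, the tonic is Eb and the mode is major.

Eb major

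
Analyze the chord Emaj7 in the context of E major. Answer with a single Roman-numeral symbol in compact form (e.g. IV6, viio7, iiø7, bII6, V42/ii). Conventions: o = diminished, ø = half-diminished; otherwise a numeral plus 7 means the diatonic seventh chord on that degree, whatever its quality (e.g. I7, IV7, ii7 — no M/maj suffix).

The pitches E-G#-B-D# form a major seventh chord rooted on E.
E is scale degree 1 in E major, and a major seventh chord on that degree is written I7.

I7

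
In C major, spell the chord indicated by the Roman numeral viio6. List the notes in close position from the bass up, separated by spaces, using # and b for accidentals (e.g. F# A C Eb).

D F B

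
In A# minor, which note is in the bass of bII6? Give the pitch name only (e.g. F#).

D#

bII in A# minor has root B; the chord is B-D#-F#.
The figure 6 means first inversion — the third is in the bass.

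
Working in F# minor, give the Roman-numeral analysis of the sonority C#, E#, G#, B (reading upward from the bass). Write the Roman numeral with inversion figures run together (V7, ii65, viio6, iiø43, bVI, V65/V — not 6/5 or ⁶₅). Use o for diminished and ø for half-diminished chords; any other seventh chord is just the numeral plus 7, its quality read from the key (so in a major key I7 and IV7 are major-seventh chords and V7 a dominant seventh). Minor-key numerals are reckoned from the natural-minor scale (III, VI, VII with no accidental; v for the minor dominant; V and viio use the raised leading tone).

The pitches C#-E#-G#-B form a dominant seventh chord rooted on C#.
C# is scale degree 5 in F# minor, and a dominant seventh chord on that degree is written V7.

V7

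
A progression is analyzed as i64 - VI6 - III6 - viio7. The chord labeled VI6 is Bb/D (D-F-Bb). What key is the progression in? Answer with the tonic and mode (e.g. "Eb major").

D minor

The anchor chord is a major triad on Bb, labeled VI6.
Counting down 5 scale steps from Bb places the tonic on D; a major triad on degree 6 is diatonic only in minor.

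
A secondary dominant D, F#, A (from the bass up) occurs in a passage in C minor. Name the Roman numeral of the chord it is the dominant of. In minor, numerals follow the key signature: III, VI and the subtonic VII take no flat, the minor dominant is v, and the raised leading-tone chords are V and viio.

V

The chord is a major triad on D.
A dominant resolves down a perfect fifth: D → G. In C minor, G is scale degree 5, i.e. V.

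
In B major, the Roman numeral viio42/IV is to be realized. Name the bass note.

The applied chord viio42/IV is rooted on D#: D#-F#-A-C.
The figure 42 means third inversion — the seventh is in the bass.

C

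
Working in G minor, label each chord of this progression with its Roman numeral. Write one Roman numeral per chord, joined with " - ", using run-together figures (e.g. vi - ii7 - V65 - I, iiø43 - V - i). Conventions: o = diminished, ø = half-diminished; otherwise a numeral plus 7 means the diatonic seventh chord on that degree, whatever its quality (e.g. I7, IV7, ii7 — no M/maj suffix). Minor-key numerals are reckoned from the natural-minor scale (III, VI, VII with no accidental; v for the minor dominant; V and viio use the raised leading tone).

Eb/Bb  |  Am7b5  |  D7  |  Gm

VI64 - iiø7 - V7 - i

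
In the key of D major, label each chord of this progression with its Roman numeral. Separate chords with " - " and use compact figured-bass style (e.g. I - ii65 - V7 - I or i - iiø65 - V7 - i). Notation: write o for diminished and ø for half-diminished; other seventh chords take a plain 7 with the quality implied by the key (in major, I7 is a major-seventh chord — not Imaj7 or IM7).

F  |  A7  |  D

bIII - V7 - I

F is non-diatonic — bIII, a mixture chord from D minor.
A7: dominant seventh chord on A = scale degree 5 → V7.
D: root D is the tonic; major triad there is I.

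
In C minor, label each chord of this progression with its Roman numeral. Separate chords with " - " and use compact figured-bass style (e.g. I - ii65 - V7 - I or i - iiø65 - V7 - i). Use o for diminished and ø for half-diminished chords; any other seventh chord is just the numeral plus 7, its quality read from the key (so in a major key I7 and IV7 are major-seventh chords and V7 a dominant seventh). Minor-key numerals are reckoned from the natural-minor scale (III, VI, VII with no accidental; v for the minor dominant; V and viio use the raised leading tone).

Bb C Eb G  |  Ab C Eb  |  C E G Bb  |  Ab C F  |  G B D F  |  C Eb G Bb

i42 - VI - V7/iv - iv6 - V7 - i7

Bb-C-Eb-G: minor seventh chord on C = scale degree 1 → i42.
Ab-C-Eb has root Ab, degree 6 in C minor, so VI.
C-E-G-Bb is the secondary dominant of iv (dominant seventh chord on C): V7/iv.
Ab-C-F: root F is the subdominant; minor triad there is iv6.
G-B-D-F: dominant seventh chord on G = scale degree 5 → V7.
C-Eb-G-Bb has root C, degree 1 in C minor, so i7.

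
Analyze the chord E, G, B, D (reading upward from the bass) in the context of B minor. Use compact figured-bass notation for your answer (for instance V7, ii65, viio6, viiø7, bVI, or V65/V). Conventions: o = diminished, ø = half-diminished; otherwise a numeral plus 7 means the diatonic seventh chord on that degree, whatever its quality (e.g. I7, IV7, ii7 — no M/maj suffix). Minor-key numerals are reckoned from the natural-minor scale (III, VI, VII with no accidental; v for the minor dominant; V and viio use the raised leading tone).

The pitches E-G-B-D form a minor seventh chord rooted on E.
E is scale degree 4 in B minor, and a minor seventh chord on that degree is written iv7.

iv7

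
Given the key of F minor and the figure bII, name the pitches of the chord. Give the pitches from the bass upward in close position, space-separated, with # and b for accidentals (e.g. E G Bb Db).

Gb Bb Db

Scale degree 2 in F minor is G; lowering it a half step gives Gb. bII is the Neapolitan chord — a major triad on the lowered second degree.
So the chord is Gb-Bb-Db.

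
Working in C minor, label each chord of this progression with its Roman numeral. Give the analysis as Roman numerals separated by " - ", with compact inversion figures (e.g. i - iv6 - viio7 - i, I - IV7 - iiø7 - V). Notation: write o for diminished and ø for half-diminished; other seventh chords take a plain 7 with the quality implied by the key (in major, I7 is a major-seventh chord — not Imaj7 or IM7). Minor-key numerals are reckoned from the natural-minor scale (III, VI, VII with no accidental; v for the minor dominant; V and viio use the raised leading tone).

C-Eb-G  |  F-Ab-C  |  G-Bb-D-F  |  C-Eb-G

i - iv - v7 - i

C-Eb-G has root C, degree 1 in C minor, so i.
F-Ab-C has root F, degree 4 in C minor, so iv.
G-Bb-D-F: minor seventh chord on G = scale degree 5 → v7.
C-Eb-G: minor triad on C = scale degree 1 → i.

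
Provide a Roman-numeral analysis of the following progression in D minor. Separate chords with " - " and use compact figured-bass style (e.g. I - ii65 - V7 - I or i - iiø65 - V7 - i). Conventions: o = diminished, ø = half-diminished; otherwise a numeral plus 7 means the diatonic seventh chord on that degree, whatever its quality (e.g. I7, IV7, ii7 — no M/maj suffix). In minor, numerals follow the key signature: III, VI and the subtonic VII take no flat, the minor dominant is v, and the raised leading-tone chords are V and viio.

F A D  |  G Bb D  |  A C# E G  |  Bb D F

F-A-D: root D is the tonic; minor triad there is i6.
G-Bb-D: minor triad on G = scale degree 4 → iv.
A-C#-E-G: root A is the dominant; dominant seventh chord there is V7.
Bb-D-F has root Bb, degree 6 in D minor, so VI.

i6 - iv - V7 - VI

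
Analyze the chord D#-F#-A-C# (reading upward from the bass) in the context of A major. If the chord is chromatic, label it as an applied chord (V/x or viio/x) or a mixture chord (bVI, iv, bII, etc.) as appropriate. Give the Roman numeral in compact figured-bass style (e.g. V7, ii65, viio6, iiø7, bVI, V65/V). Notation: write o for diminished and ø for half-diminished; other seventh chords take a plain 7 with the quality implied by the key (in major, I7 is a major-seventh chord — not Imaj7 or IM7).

viiø7/V

Stacked in thirds the chord is D#-F#-A-C#: a half-diminished seventh chord on D#.
D# sits a half step below E (V in A major); a diminished chord there is the applied leading-tone chord of V.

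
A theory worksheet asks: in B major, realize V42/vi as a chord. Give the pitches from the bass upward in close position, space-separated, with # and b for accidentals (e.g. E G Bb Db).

C# D# F## A#

V42/vi is a secondary dominant — the dominant seventh of vi. vi in B major is G#, so the applied chord's root is D#, a perfect fifth above.
Building a dominant seventh chord on D# gives D#-F##-A#-C#.
The figured bass 42 indicates third inversion, placing the seventh (C#) in the bass: C#-D#-F##-A#.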